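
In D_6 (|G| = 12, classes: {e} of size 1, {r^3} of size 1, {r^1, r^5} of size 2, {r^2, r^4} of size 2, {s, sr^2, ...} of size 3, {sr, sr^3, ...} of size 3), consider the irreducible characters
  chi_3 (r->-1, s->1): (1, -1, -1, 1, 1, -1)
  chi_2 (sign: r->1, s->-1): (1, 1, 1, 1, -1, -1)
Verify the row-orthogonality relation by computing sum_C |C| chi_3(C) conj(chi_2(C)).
Sum = 0; so <chi_3, chi_2> = 0 (distinct irreducibles are orthogonal).

Why: Compute term by term over conjugacy classes (|C| * chi_3(C) * conj(chi_2(C))):
  1*(1)*conj(1) + 1*(-1)*conj(1) + 2*(-1)*conj(1) + 2*(1)*conj(1) + 3*(1)*conj(-1) + 3*(-1)*conj(-1)
  = (1) + (-1) + (-2) + (2) + (-3) + (3)
  = 0.
Dividing by |G| = 12 gives 0/12 = 0, matching the row-orthogonality relation <chi_3, chi_2> = [chi_3 = chi_2].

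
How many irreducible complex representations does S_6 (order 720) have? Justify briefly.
11

Reasoning: The number of irreducible complex representations of a finite group equals its number of conjugacy classes. Conjugacy classes in S_6 correspond to cycle types, i.e. partitions of 6; there are p(6) = 11 of them, so S_6 (order 720) has exactly 11 irreducible complex representations.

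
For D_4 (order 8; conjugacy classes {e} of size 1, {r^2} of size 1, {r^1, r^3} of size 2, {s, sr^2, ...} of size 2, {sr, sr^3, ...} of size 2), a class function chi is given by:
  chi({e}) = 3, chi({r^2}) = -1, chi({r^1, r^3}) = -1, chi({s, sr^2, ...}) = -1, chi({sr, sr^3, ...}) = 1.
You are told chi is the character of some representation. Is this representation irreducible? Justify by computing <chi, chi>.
Not irreducible (reducible): <chi, chi> = 2 > 1.

Justification: <chi, chi> = (1/|G|) sum_C |C| * |chi(C)|^2 = (1/8)[1*|3|^2 + 1*|-1|^2 + 2*|-1|^2 + 2*|-1|^2 + 2*|1|^2]
  = (1/8)[(9) + (1) + (2) + (2) + (2)] = 16/8 = 2.
A character is irreducible iff <chi, chi> = 1, so this representation is reducible.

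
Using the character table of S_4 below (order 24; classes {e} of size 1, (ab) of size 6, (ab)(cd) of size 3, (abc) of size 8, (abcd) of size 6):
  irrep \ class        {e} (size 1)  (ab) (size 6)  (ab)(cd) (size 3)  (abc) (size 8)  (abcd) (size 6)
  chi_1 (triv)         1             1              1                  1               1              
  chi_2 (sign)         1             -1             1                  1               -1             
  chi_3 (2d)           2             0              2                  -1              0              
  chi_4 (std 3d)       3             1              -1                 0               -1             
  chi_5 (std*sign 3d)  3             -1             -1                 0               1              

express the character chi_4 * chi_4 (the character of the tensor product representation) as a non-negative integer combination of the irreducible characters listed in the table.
chi_4 tensor chi_4 = chi_1 + chi_3 + chi_4 + chi_5 (all other irreducibles have multiplicity 0).

Explanation: The character of a tensor product is the pointwise product (chi_4 * chi_4)(C) = chi_4(C) * chi_4(C):
  {e}: (3)*(3), (ab): (1)*(1), (ab)(cd): (-1)*(-1), (abc): (0)*(0), (abcd): (-1)*(-1)
so (chi_4 * chi_4) takes values
  {e} -> 9, (ab) -> 1, (ab)(cd) -> 1, (abc) -> 0, (abcd) -> 1.
Now take the inner product of this character with each irreducible chi from the table, <chi_4*chi_4, chi> = (1/24) sum_C |C| (chi_4*chi_4)(C) conj(chi(C)):
  <chi_4*chi_4, chi_1> = (1/24)[1*(9)*conj(1) + 6*(1)*conj(1) + 3*(1)*conj(1) + 8*(0)*conj(1) + 6*(1)*conj(1)]
      = (1/24)[(9) + (6) + (3) + (0) + (6)] = 24/24 = 1
  <chi_4*chi_4, chi_2> = (1/24)[1*(9)*conj(1) + 6*(1)*conj(-1) + 3*(1)*conj(1) + 8*(0)*conj(1) + 6*(1)*conj(-1)]
      = (1/24)[(9) + (-6) + (3) + (0) + (-6)] = 0/24 = 0
  <chi_4*chi_4, chi_3> = (1/24)[1*(9)*conj(2) + 6*(1)*conj(0) + 3*(1)*conj(2) + 8*(0)*conj(-1) + 6*(1)*conj(0)]
      = (1/24)[(18) + (0) + (6) + (0) + (0)] = 24/24 = 1
  <chi_4*chi_4, chi_4> = (1/24)[1*(9)*conj(3) + 6*(1)*conj(1) + 3*(1)*conj(-1) + 8*(0)*conj(0) + 6*(1)*conj(-1)]
      = (1/24)[(27) + (6) + (-3) + (0) + (-6)] = 24/24 = 1
  <chi_4*chi_4, chi_5> = (1/24)[1*(9)*conj(3) + 6*(1)*conj(-1) + 3*(1)*conj(-1) + 8*(0)*conj(0) + 6*(1)*conj(1)]
      = (1/24)[(27) + (-6) + (-3) + (0) + (6)] = 24/24 = 1
Hence the multiplicities are chi_1: 1, chi_3: 1, chi_4: 1, chi_5: 1. Dimension check: dim(chi_4)*dim(chi_4) = 3*3 = 9 and sum (mult * dim) = 1*1 + 1*2 + 1*3 + 1*3 = 9.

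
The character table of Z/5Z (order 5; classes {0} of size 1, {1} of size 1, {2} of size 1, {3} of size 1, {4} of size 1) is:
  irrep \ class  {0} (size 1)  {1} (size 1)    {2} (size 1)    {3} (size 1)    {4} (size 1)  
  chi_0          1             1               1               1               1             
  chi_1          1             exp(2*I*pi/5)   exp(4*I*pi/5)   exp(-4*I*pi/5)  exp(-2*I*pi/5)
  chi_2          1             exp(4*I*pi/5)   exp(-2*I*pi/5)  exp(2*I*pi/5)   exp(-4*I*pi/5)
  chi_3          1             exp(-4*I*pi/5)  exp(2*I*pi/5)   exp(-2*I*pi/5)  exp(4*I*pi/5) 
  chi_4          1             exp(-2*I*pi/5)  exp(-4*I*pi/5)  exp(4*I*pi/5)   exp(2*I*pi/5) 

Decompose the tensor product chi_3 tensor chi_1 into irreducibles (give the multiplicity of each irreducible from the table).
chi_3 tensor chi_1 = chi_4 (all other irreducibles have multiplicity 0).

Argument: The character of a tensor product is the pointwise product (chi_3 * chi_1)(C) = chi_3(C) * chi_1(C):
  {0}: (1)*(1), {1}: (exp(-4*I*pi/5))*(exp(2*I*pi/5)), {2}: (exp(2*I*pi/5))*(exp(4*I*pi/5)), {3}: (exp(-2*I*pi/5))*(exp(-4*I*pi/5)), {4}: (exp(4*I*pi/5))*(exp(-2*I*pi/5))
so (chi_3 * chi_1) takes values
  {0} -> 1, {1} -> exp(-2*I*pi/5), {2} -> exp(-4*I*pi/5), {3} -> exp(4*I*pi/5), {4} -> exp(2*I*pi/5).
Now take the inner product of this character with each irreducible chi from the table, <chi_3*chi_1, chi> = (1/5) sum_C |C| (chi_3*chi_1)(C) conj(chi(C)):
  <chi_3*chi_1, chi_0> = (1/5)[1*(1)*conj(1) + 1*(exp(-2*I*pi/5))*conj(1) + 1*(exp(-4*I*pi/5))*conj(1) + 1*(exp(4*I*pi/5))*conj(1) + 1*(exp(2*I*pi/5))*conj(1)]
      = (1/5)[(1) + (exp(-2*I*pi/5)) + (exp(-4*I*pi/5)) + (exp(4*I*pi/5)) + (exp(2*I*pi/5))] = 0/5 = 0
  <chi_3*chi_1, chi_1> = (1/5)[1*(1)*conj(1) + 1*(exp(-2*I*pi/5))*conj(exp(2*I*pi/5)) + 1*(exp(-4*I*pi/5))*conj(exp(4*I*pi/5)) + 1*(exp(4*I*pi/5))*conj(exp(-4*I*pi/5)) + 1*(exp(2*I*pi/5))*conj(exp(-2*I*pi/5))]
      = (1/5)[(1) + (exp(-4*I*pi/5)) + (exp(2*I*pi/5)) + (exp(-2*I*pi/5)) + (exp(4*I*pi/5))] = 0/5 = 0
  <chi_3*chi_1, chi_2> = (1/5)[1*(1)*conj(1) + 1*(exp(-2*I*pi/5))*conj(exp(4*I*pi/5)) + 1*(exp(-4*I*pi/5))*conj(exp(-2*I*pi/5)) + 1*(exp(4*I*pi/5))*conj(exp(2*I*pi/5)) + 1*(exp(2*I*pi/5))*conj(exp(-4*I*pi/5))]
      = (1/5)[(1) + (exp(4*I*pi/5)) + (exp(-2*I*pi/5)) + (exp(2*I*pi/5)) + (exp(-4*I*pi/5))] = 0/5 = 0
  <chi_3*chi_1, chi_3> = (1/5)[1*(1)*conj(1) + 1*(exp(-2*I*pi/5))*conj(exp(-4*I*pi/5)) + 1*(exp(-4*I*pi/5))*conj(exp(2*I*pi/5)) + 1*(exp(4*I*pi/5))*conj(exp(-2*I*pi/5)) + 1*(exp(2*I*pi/5))*conj(exp(4*I*pi/5))]
      = (1/5)[(1) + (exp(2*I*pi/5)) + (exp(4*I*pi/5)) + (exp(-4*I*pi/5)) + (exp(-2*I*pi/5))] = 0/5 = 0
  <chi_3*chi_1, chi_4> = (1/5)[1*(1)*conj(1) + 1*(exp(-2*I*pi/5))*conj(exp(-2*I*pi/5)) + 1*(exp(-4*I*pi/5))*conj(exp(-4*I*pi/5)) + 1*(exp(4*I*pi/5))*conj(exp(4*I*pi/5)) + 1*(exp(2*I*pi/5))*conj(exp(2*I*pi/5))]
      = (1/5)[(1) + (1) + (1) + (1) + (1)] = 5/5 = 1
(Exp terms are combined using exp(i*s)*conj(exp(i*t)) = exp(i*(s-t)), and sums of them are collapsed using the identity that for every m > 1 the m distinct m-th roots of unity sum to 0, e.g. 1 + exp(2*I*pi/3) + exp(-2*I*pi/3) = 0.)
Hence the multiplicities are chi_4: 1. Dimension check: dim(chi_3)*dim(chi_1) = 1*1 = 1 and sum (mult * dim) = 1*1 = 1.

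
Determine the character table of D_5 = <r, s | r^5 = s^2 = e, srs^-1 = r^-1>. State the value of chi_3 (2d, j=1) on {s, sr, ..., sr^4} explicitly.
Conjugacy classes: {e} of size 1, {r^1, r^4} of size 2, {r^2, r^3} of size 2, {s, sr, ..., sr^4} of size 5.
Character table:
  irrep \ class              {e} (size 1)  {r^1, r^4} (size 2)  {r^2, r^3} (size 2)  {s, sr, ..., sr^4} (size 5)
  chi_1 (triv)               1             1                    1                    1                          
  chi_2 (sign: r->1, s->-1)  1             1                    1                    -1                         
  chi_3 (2d, j=1)            2             -1/2 + sqrt(5)/2     -sqrt(5)/2 - 1/2     0                          
  chi_4 (2d, j=2)            2             -sqrt(5)/2 - 1/2     -1/2 + sqrt(5)/2     0                          

Spot check: chi_3 (2d, j=1) on {s, sr, ..., sr^4} = 0.

Justification: D_5 has order 2*5 = 10 with 4 conjugacy classes, hence 4 irreducibles. Sum of squared dims 1 + 1 + 4 + 4 = 10 = |G|. Linear characters come from the abelianisation; the 2-dimensional irreps have character r^k -> 2*cos(2*pi*j*k/5), reflections -> 0.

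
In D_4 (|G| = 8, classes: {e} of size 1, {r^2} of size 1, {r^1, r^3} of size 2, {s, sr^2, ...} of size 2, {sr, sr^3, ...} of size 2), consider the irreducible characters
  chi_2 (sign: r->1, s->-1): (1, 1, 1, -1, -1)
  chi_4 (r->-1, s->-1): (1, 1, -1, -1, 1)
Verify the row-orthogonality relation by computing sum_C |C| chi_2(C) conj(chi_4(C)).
Sum = 0; so <chi_2, chi_4> = 0 (distinct irreducibles are orthogonal).

Solution. Compute term by term over conjugacy classes (|C| * chi_2(C) * conj(chi_4(C))):
  1*(1)*conj(1) + 1*(1)*conj(1) + 2*(1)*conj(-1) + 2*(-1)*conj(-1) + 2*(-1)*conj(1)
  = (1) + (1) + (-2) + (2) + (-2)
  = 0.
Dividing by |G| = 8 gives 0/8 = 0, matching the row-orthogonality relation <chi_2, chi_4> = [chi_2 = chi_4].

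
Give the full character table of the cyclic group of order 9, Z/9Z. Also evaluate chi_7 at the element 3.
Character table of Z/9Z (irreps indexed chi_0,...,chi_8 with chi_k(m) = zeta_9^(k*m), zeta_9 = exp(2*pi*i/9)):
  irrep \ class  {0} (size 1)  {1} (size 1)    {2} (size 1)    {3} (size 1)    {4} (size 1)    {5} (size 1)    {6} (size 1)    {7} (size 1)    {8} (size 1)  
  chi_0          1             1               1               1               1               1               1               1               1             
  chi_1          1             exp(2*I*pi/9)   exp(4*I*pi/9)   exp(2*I*pi/3)   exp(8*I*pi/9)   exp(-8*I*pi/9)  exp(-2*I*pi/3)  exp(-4*I*pi/9)  exp(-2*I*pi/9)
  chi_2          1             exp(4*I*pi/9)   exp(8*I*pi/9)   exp(-2*I*pi/3)  exp(-2*I*pi/9)  exp(2*I*pi/9)   exp(2*I*pi/3)   exp(-8*I*pi/9)  exp(-4*I*pi/9)
  chi_3          1             exp(2*I*pi/3)   exp(-2*I*pi/3)  1               exp(2*I*pi/3)   exp(-2*I*pi/3)  1               exp(2*I*pi/3)   exp(-2*I*pi/3)
  chi_4          1             exp(8*I*pi/9)   exp(-2*I*pi/9)  exp(2*I*pi/3)   exp(-4*I*pi/9)  exp(4*I*pi/9)   exp(-2*I*pi/3)  exp(2*I*pi/9)   exp(-8*I*pi/9)
  chi_5          1             exp(-8*I*pi/9)  exp(2*I*pi/9)   exp(-2*I*pi/3)  exp(4*I*pi/9)   exp(-4*I*pi/9)  exp(2*I*pi/3)   exp(-2*I*pi/9)  exp(8*I*pi/9) 
  chi_6          1             exp(-2*I*pi/3)  exp(2*I*pi/3)   1               exp(-2*I*pi/3)  exp(2*I*pi/3)   1               exp(-2*I*pi/3)  exp(2*I*pi/3) 
  chi_7          1             exp(-4*I*pi/9)  exp(-8*I*pi/9)  exp(2*I*pi/3)   exp(2*I*pi/9)   exp(-2*I*pi/9)  exp(-2*I*pi/3)  exp(8*I*pi/9)   exp(4*I*pi/9) 
  chi_8          1             exp(-2*I*pi/9)  exp(-4*I*pi/9)  exp(-2*I*pi/3)  exp(-8*I*pi/9)  exp(8*I*pi/9)   exp(2*I*pi/3)   exp(4*I*pi/9)   exp(2*I*pi/9) 

Spot check: chi_7(3) = zeta_9^(7*3) = zeta_9^21 = exp(2*I*pi/3).

Details: Z/9Z is abelian, so all 9 irreducible complex representations are 1-dimensional. They are given by chi_k(m) = zeta_9^(k*m) for k = 0,...,8. Row orthogonality: sum_m chi_k(m) conj(chi_l(m)) = 9 * [k = l].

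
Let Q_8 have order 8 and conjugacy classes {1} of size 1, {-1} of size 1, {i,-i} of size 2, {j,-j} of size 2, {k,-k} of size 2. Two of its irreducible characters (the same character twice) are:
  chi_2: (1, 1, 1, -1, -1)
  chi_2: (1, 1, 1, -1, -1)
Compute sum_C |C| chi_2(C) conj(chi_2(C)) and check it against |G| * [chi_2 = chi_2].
Sum = 8 = |G| = 8; so <chi_2, chi_2> = 1 (norm-1 confirms irreducibility).

Details: Compute term by term over conjugacy classes (|C| * chi_2(C) * conj(chi_2(C))):
  1*(1)*conj(1) + 1*(1)*conj(1) + 2*(1)*conj(1) + 2*(-1)*conj(-1) + 2*(-1)*conj(-1)
  = (1) + (1) + (2) + (2) + (2)
  = 8.
Dividing by |G| = 8 gives 8/8 = 1, matching the row-orthogonality relation <chi_2, chi_2> = [chi_2 = chi_2].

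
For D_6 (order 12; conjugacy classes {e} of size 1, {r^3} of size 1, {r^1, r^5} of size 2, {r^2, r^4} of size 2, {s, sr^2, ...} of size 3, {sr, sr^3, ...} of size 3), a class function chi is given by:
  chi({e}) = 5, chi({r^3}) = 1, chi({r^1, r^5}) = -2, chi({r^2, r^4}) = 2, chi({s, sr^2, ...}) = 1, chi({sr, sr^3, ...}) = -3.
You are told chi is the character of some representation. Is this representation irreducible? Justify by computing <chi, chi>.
Not irreducible (reducible): <chi, chi> = 6 > 1.

Argument: <chi, chi> = (1/|G|) sum_C |C| * |chi(C)|^2 = (1/12)[1*|5|^2 + 1*|1|^2 + 2*|-2|^2 + 2*|2|^2 + 3*|1|^2 + 3*|-3|^2]
  = (1/12)[(25) + (1) + (8) + (8) + (3) + (27)] = 72/12 = 6.
A character is irreducible iff <chi, chi> = 1, so this representation is reducible.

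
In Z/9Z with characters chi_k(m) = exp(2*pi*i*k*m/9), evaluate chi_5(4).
chi_5(4) = zeta_9^20 = exp(4*I*pi/9)

Working: chi_5(4) = zeta_9^(5*4) = zeta_9^20. Since zeta_9^9 = 1, this equals zeta_9^2 = exp(2*pi*i*2/9) = exp(4*I*pi/9).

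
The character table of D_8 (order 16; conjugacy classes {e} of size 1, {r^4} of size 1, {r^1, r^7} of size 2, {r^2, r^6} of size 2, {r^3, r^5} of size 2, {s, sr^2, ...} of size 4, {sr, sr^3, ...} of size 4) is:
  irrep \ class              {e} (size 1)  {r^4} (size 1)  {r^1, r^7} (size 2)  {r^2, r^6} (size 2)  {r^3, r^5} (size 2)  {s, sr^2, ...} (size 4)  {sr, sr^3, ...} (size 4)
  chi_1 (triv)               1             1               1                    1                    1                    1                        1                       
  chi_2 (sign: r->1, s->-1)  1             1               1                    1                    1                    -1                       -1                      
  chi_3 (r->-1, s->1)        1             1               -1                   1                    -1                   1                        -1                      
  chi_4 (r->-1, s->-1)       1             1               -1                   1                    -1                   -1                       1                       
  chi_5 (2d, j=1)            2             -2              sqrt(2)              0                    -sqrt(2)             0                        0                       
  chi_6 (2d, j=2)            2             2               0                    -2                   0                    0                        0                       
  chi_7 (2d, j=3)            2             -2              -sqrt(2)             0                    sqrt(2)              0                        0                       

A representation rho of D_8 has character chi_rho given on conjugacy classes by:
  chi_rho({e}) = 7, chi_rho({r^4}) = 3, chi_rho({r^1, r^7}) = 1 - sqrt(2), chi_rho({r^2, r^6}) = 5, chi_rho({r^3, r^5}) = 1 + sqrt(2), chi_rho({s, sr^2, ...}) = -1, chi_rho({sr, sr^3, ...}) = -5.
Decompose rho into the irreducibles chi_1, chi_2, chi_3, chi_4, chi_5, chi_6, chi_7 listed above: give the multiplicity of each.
Multiplicities: chi_1: 0, chi_2: 3, chi_3: 2, chi_4: 0, chi_5: 0, chi_6: 0, chi_7: 1.

Working: Use <chi_rho, chi> = (1/|G|) sum_C |C| * chi_rho(C) * conj(chi(C)) with |G| = 16 for each irreducible chi in the table:
  <chi_rho, chi_1> = (1/16)[1*(7)*conj(1) + 1*(3)*conj(1) + 2*(1 - sqrt(2))*conj(1) + 2*(5)*conj(1) + 2*(1 + sqrt(2))*conj(1) + 4*(-1)*conj(1) + 4*(-5)*conj(1)]
      = (1/16)[(7) + (3) + (2 - 2*sqrt(2)) + (10) + (2 + 2*sqrt(2)) + (-4) + (-20)] = 0/16 = 0
  <chi_rho, chi_2> = (1/16)[1*(7)*conj(1) + 1*(3)*conj(1) + 2*(1 - sqrt(2))*conj(1) + 2*(5)*conj(1) + 2*(1 + sqrt(2))*conj(1) + 4*(-1)*conj(-1) + 4*(-5)*conj(-1)]
      = (1/16)[(7) + (3) + (2 - 2*sqrt(2)) + (10) + (2 + 2*sqrt(2)) + (4) + (20)] = 48/16 = 3
  <chi_rho, chi_3> = (1/16)[1*(7)*conj(1) + 1*(3)*conj(1) + 2*(1 - sqrt(2))*conj(-1) + 2*(5)*conj(1) + 2*(1 + sqrt(2))*conj(-1) + 4*(-1)*conj(1) + 4*(-5)*conj(-1)]
      = (1/16)[(7) + (3) + (-2 + 2*sqrt(2)) + (10) + (-2*sqrt(2) - 2) + (-4) + (20)] = 32/16 = 2
  <chi_rho, chi_4> = (1/16)[1*(7)*conj(1) + 1*(3)*conj(1) + 2*(1 - sqrt(2))*conj(-1) + 2*(5)*conj(1) + 2*(1 + sqrt(2))*conj(-1) + 4*(-1)*conj(-1) + 4*(-5)*conj(1)]
      = (1/16)[(7) + (3) + (-2 + 2*sqrt(2)) + (10) + (-2*sqrt(2) - 2) + (4) + (-20)] = 0/16 = 0
  <chi_rho, chi_5> = (1/16)[1*(7)*conj(2) + 1*(3)*conj(-2) + 2*(1 - sqrt(2))*conj(sqrt(2)) + 2*(5)*conj(0) + 2*(1 + sqrt(2))*conj(-sqrt(2)) + 4*(-1)*conj(0) + 4*(-5)*conj(0)]
      = (1/16)[(14) + (-6) + (-4 + 2*sqrt(2)) + (0) + (-4 - 2*sqrt(2)) + (0) + (0)] = 0/16 = 0
  <chi_rho, chi_6> = (1/16)[1*(7)*conj(2) + 1*(3)*conj(2) + 2*(1 - sqrt(2))*conj(0) + 2*(5)*conj(-2) + 2*(1 + sqrt(2))*conj(0) + 4*(-1)*conj(0) + 4*(-5)*conj(0)]
      = (1/16)[(14) + (6) + (0) + (-20) + (0) + (0) + (0)] = 0/16 = 0
  <chi_rho, chi_7> = (1/16)[1*(7)*conj(2) + 1*(3)*conj(-2) + 2*(1 - sqrt(2))*conj(-sqrt(2)) + 2*(5)*conj(0) + 2*(1 + sqrt(2))*conj(sqrt(2)) + 4*(-1)*conj(0) + 4*(-5)*conj(0)]
      = (1/16)[(14) + (-6) + (4 - 2*sqrt(2)) + (0) + (2*sqrt(2) + 4) + (0) + (0)] = 16/16 = 1
Dimension check: dim(rho) = sum (mult * dim) = 0*1 + 3*1 + 2*1 + 0*1 + 0*2 + 0*2 + 1*2 = 7 = chi_rho(e) = 7.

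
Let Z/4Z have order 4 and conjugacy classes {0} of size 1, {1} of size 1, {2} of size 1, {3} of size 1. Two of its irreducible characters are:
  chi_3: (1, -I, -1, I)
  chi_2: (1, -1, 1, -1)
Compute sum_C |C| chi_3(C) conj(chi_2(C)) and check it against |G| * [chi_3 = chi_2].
Sum = 0; so <chi_3, chi_2> = 0 (distinct irreducibles are orthogonal).

Explanation: Compute term by term over conjugacy classes (|C| * chi_3(C) * conj(chi_2(C))):
  1*(1)*conj(1) + 1*(-I)*conj(-1) + 1*(-1)*conj(1) + 1*(I)*conj(-1)
  = (1) + (I) + (-1) + (-I)
  = 0.
(Exp terms are combined using exp(i*s)*conj(exp(i*t)) = exp(i*(s-t)), and sums of them are collapsed using the identity that for every m > 1 the m distinct m-th roots of unity sum to 0, e.g. 1 + exp(2*I*pi/3) + exp(-2*I*pi/3) = 0.)
Dividing by |G| = 4 gives 0/4 = 0, matching the row-orthogonality relation <chi_3, chi_2> = [chi_3 = chi_2].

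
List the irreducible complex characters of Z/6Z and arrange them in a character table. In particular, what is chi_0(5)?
Character table of Z/6Z (irreps indexed chi_0,...,chi_5 with chi_k(m) = zeta_6^(k*m), zeta_6 = exp(2*pi*i/6)):
  irrep \ class  {0} (size 1)  {1} (size 1)    {2} (size 1)    {3} (size 1)  {4} (size 1)    {5} (size 1)  
  chi_0          1             1               1               1             1               1             
  chi_1          1             exp(I*pi/3)     exp(2*I*pi/3)   -1            exp(-2*I*pi/3)  exp(-I*pi/3)  
  chi_2          1             exp(2*I*pi/3)   exp(-2*I*pi/3)  1             exp(2*I*pi/3)   exp(-2*I*pi/3)
  chi_3          1             -1              1               -1            1               -1            
  chi_4          1             exp(-2*I*pi/3)  exp(2*I*pi/3)   1             exp(-2*I*pi/3)  exp(2*I*pi/3) 
  chi_5          1             exp(-I*pi/3)    exp(-2*I*pi/3)  -1            exp(2*I*pi/3)   exp(I*pi/3)   

Spot check: chi_0(5) = zeta_6^(0*5) = zeta_6^0 = 1.

Argument: Z/6Z is abelian, so all 6 irreducible complex representations are 1-dimensional. They are given by chi_k(m) = zeta_6^(k*m) for k = 0,...,5. Row orthogonality: sum_m chi_k(m) conj(chi_l(m)) = 6 * [k = l].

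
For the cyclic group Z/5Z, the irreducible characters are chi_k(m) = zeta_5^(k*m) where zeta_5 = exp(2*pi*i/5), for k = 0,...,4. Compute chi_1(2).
chi_1(2) = zeta_5^2 = exp(4*I*pi/5)

Justification: chi_1(2) = zeta_5^(1*2) = zeta_5^2. Since zeta_5^5 = 1, this equals zeta_5^2 = exp(2*pi*i*2/5) = exp(4*I*pi/5).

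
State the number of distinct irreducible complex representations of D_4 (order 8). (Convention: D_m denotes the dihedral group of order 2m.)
5

Working: The number of irreducible complex representations of a finite group equals its number of conjugacy classes. D_4 has 5 conjugacy classes (n/2 + 3 for n even), so D_4 (order 8) has exactly 5 irreducible complex representations.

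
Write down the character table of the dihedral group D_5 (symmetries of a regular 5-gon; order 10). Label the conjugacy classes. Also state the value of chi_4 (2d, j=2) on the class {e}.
Conjugacy classes: {e} of size 1, {r^1, r^4} of size 2, {r^2, r^3} of size 2, {s, sr, ..., sr^4} of size 5.
Character table:
  irrep \ class              {e} (size 1)  {r^1, r^4} (size 2)  {r^2, r^3} (size 2)  {s, sr, ..., sr^4} (size 5)
  chi_1 (triv)               1             1                    1                    1                          
  chi_2 (sign: r->1, s->-1)  1             1                    1                    -1                         
  chi_3 (2d, j=1)            2             -1/2 + sqrt(5)/2     -sqrt(5)/2 - 1/2     0                          
  chi_4 (2d, j=2)            2             -sqrt(5)/2 - 1/2     -1/2 + sqrt(5)/2     0                          

Spot check: chi_4 (2d, j=2) on {e} = 2.

Details: D_5 has order 2*5 = 10 with 4 conjugacy classes, hence 4 irreducibles. Sum of squared dims 1 + 1 + 4 + 4 = 10 = |G|. Linear characters come from the abelianisation; the 2-dimensional irreps have character r^k -> 2*cos(2*pi*j*k/5), reflections -> 0.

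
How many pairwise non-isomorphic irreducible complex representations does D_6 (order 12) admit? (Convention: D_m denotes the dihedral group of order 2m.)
6

The number of irreducible complex representations of a finite group equals its number of conjugacy classes. D_6 has 6 conjugacy classes (n/2 + 3 for n even), so D_6 (order 12) has exactly 6 irreducible complex representations.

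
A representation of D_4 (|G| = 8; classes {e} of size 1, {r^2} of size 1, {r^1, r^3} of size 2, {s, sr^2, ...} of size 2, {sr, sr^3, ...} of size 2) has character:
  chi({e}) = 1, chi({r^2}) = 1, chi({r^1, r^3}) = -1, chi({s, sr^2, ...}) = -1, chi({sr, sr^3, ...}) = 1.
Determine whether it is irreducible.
Irreducible: <chi, chi> = 1.

<chi, chi> = (1/|G|) sum_C |C| * |chi(C)|^2 = (1/8)[1*|1|^2 + 1*|1|^2 + 2*|-1|^2 + 2*|-1|^2 + 2*|1|^2]
  = (1/8)[(1) + (1) + (2) + (2) + (2)] = 8/8 = 1.
A character is irreducible iff <chi, chi> = 1, so this representation is irreducible.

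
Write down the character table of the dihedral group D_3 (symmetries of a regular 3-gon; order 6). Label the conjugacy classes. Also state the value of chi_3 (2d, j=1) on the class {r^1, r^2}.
Conjugacy classes: {e} of size 1, {r^1, r^2} of size 2, {s, sr, ..., sr^2} of size 3.
Character table:
  irrep \ class              {e} (size 1)  {r^1, r^2} (size 2)  {s, sr, ..., sr^2} (size 3)
  chi_1 (triv)               1             1                    1                          
  chi_2 (sign: r->1, s->-1)  1             1                    -1                         
  chi_3 (2d, j=1)            2             -1                   0                          

Spot check: chi_3 (2d, j=1) on {r^1, r^2} = -1.

Proof sketch: D_3 has order 2*3 = 6 with 3 conjugacy classes, hence 3 irreducibles. Sum of squared dims 1 + 1 + 4 = 6 = |G|. Linear characters come from the abelianisation; the 2-dimensional irreps have character r^k -> 2*cos(2*pi*j*k/3), reflections -> 0.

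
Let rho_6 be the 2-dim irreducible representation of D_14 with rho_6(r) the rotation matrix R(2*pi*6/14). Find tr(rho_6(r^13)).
chi_{rho_6}(r^13) = 2*cos(2*pi*6*13/14) = -2*cos(pi/7)

Working: rho_6(r^13) is rotation by angle 2*pi*6*13/14, whose trace is 2*cos(2*pi*6*13/14) = -2*cos(pi/7).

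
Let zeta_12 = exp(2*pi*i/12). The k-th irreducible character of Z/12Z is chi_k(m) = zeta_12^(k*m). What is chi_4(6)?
chi_4(6) = zeta_12^24 = 1

Working: chi_4(6) = zeta_12^(4*6) = zeta_12^24. Since zeta_12^12 = 1, this equals zeta_12^0 = exp(2*pi*i*0/12) = 1.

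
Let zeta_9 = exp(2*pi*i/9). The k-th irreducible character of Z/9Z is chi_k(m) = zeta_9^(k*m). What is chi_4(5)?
chi_4(5) = zeta_9^20 = exp(4*I*pi/9)

chi_4(5) = zeta_9^(4*5) = zeta_9^20. Since zeta_9^9 = 1, this equals zeta_9^2 = exp(2*pi*i*2/9) = exp(4*I*pi/9).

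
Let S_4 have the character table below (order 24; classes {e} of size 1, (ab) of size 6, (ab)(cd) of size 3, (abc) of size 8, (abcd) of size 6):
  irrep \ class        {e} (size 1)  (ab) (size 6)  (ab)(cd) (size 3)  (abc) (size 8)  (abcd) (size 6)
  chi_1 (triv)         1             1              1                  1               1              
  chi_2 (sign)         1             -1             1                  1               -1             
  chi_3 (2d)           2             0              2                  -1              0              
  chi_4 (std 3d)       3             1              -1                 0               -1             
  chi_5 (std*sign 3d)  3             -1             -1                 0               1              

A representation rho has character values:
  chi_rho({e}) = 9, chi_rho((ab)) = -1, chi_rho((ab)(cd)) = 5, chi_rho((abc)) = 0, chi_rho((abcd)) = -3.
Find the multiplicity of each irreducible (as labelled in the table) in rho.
Multiplicities: chi_1: 0, chi_2: 2, chi_3: 2, chi_4: 1, chi_5: 0.

Working: Use <chi_rho, chi> = (1/|G|) sum_C |C| * chi_rho(C) * conj(chi(C)) with |G| = 24 for each irreducible chi in the table:
  <chi_rho, chi_1> = (1/24)[1*(9)*conj(1) + 6*(-1)*conj(1) + 3*(5)*conj(1) + 8*(0)*conj(1) + 6*(-3)*conj(1)]
      = (1/24)[(9) + (-6) + (15) + (0) + (-18)] = 0/24 = 0
  <chi_rho, chi_2> = (1/24)[1*(9)*conj(1) + 6*(-1)*conj(-1) + 3*(5)*conj(1) + 8*(0)*conj(1) + 6*(-3)*conj(-1)]
      = (1/24)[(9) + (6) + (15) + (0) + (18)] = 48/24 = 2
  <chi_rho, chi_3> = (1/24)[1*(9)*conj(2) + 6*(-1)*conj(0) + 3*(5)*conj(2) + 8*(0)*conj(-1) + 6*(-3)*conj(0)]
      = (1/24)[(18) + (0) + (30) + (0) + (0)] = 48/24 = 2
  <chi_rho, chi_4> = (1/24)[1*(9)*conj(3) + 6*(-1)*conj(1) + 3*(5)*conj(-1) + 8*(0)*conj(0) + 6*(-3)*conj(-1)]
      = (1/24)[(27) + (-6) + (-15) + (0) + (18)] = 24/24 = 1
  <chi_rho, chi_5> = (1/24)[1*(9)*conj(3) + 6*(-1)*conj(-1) + 3*(5)*conj(-1) + 8*(0)*conj(0) + 6*(-3)*conj(1)]
      = (1/24)[(27) + (6) + (-15) + (0) + (-18)] = 0/24 = 0
Dimension check: dim(rho) = sum (mult * dim) = 0*1 + 2*1 + 2*2 + 1*3 + 0*3 = 9 = chi_rho(e) = 9.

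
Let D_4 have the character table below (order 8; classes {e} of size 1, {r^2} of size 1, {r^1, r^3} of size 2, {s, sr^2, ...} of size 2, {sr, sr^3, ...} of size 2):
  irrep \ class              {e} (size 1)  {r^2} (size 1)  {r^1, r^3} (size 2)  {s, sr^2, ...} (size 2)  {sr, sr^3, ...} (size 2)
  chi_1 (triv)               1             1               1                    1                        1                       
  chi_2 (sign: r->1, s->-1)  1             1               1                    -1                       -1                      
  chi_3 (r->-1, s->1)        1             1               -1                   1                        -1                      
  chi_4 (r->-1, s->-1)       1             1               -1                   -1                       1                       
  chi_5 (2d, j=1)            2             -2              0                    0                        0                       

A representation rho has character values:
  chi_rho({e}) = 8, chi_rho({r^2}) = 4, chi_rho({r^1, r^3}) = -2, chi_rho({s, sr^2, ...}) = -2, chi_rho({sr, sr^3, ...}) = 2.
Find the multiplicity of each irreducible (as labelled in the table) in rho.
Multiplicities: chi_1: 1, chi_2: 1, chi_3: 1, chi_4: 3, chi_5: 1.

Reasoning: Use <chi_rho, chi> = (1/|G|) sum_C |C| * chi_rho(C) * conj(chi(C)) with |G| = 8 for each irreducible chi in the table:
  <chi_rho, chi_1> = (1/8)[1*(8)*conj(1) + 1*(4)*conj(1) + 2*(-2)*conj(1) + 2*(-2)*conj(1) + 2*(2)*conj(1)]
      = (1/8)[(8) + (4) + (-4) + (-4) + (4)] = 8/8 = 1
  <chi_rho, chi_2> = (1/8)[1*(8)*conj(1) + 1*(4)*conj(1) + 2*(-2)*conj(1) + 2*(-2)*conj(-1) + 2*(2)*conj(-1)]
      = (1/8)[(8) + (4) + (-4) + (4) + (-4)] = 8/8 = 1
  <chi_rho, chi_3> = (1/8)[1*(8)*conj(1) + 1*(4)*conj(1) + 2*(-2)*conj(-1) + 2*(-2)*conj(1) + 2*(2)*conj(-1)]
      = (1/8)[(8) + (4) + (4) + (-4) + (-4)] = 8/8 = 1
  <chi_rho, chi_4> = (1/8)[1*(8)*conj(1) + 1*(4)*conj(1) + 2*(-2)*conj(-1) + 2*(-2)*conj(-1) + 2*(2)*conj(1)]
      = (1/8)[(8) + (4) + (4) + (4) + (4)] = 24/8 = 3
  <chi_rho, chi_5> = (1/8)[1*(8)*conj(2) + 1*(4)*conj(-2) + 2*(-2)*conj(0) + 2*(-2)*conj(0) + 2*(2)*conj(0)]
      = (1/8)[(16) + (-8) + (0) + (0) + (0)] = 8/8 = 1
Dimension check: dim(rho) = sum (mult * dim) = 1*1 + 1*1 + 1*1 + 3*1 + 1*2 = 8 = chi_rho(e) = 8.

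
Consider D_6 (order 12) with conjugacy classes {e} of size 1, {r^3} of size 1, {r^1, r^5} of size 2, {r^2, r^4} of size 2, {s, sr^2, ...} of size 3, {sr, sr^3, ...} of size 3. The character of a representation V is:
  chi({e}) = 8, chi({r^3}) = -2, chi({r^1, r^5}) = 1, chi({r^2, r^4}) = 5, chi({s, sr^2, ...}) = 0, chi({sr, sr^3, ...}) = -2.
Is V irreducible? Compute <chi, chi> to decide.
Not irreducible (reducible): <chi, chi> = 11 > 1.

Explanation: <chi, chi> = (1/|G|) sum_C |C| * |chi(C)|^2 = (1/12)[1*|8|^2 + 1*|-2|^2 + 2*|1|^2 + 2*|5|^2 + 3*|0|^2 + 3*|-2|^2]
  = (1/12)[(64) + (4) + (2) + (50) + (0) + (12)] = 132/12 = 11.
A character is irreducible iff <chi, chi> = 1, so this representation is reducible.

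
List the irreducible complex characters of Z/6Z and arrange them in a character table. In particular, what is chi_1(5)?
Character table of Z/6Z (irreps indexed chi_0,...,chi_5 with chi_k(m) = zeta_6^(k*m), zeta_6 = exp(2*pi*i/6)):
  irrep \ class  {0} (size 1)  {1} (size 1)    {2} (size 1)    {3} (size 1)  {4} (size 1)    {5} (size 1)  
  chi_0          1             1               1               1             1               1             
  chi_1          1             exp(I*pi/3)     exp(2*I*pi/3)   -1            exp(-2*I*pi/3)  exp(-I*pi/3)  
  chi_2          1             exp(2*I*pi/3)   exp(-2*I*pi/3)  1             exp(2*I*pi/3)   exp(-2*I*pi/3)
  chi_3          1             -1              1               -1            1               -1            
  chi_4          1             exp(-2*I*pi/3)  exp(2*I*pi/3)   1             exp(-2*I*pi/3)  exp(2*I*pi/3) 
  chi_5          1             exp(-I*pi/3)    exp(-2*I*pi/3)  -1            exp(2*I*pi/3)   exp(I*pi/3)   

Spot check: chi_1(5) = zeta_6^(1*5) = zeta_6^5 = exp(-I*pi/3).

Derivation: Z/6Z is abelian, so all 6 irreducible complex representations are 1-dimensional. They are given by chi_k(m) = zeta_6^(k*m) for k = 0,...,5. Row orthogonality: sum_m chi_k(m) conj(chi_l(m)) = 6 * [k = l].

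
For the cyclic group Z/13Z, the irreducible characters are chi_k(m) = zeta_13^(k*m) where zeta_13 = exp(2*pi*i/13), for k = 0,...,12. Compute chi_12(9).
chi_12(9) = zeta_13^108 = exp(8*I*pi/13)

Derivation: chi_12(9) = zeta_13^(12*9) = zeta_13^108. Since zeta_13^13 = 1, this equals zeta_13^4 = exp(2*pi*i*4/13) = exp(8*I*pi/13).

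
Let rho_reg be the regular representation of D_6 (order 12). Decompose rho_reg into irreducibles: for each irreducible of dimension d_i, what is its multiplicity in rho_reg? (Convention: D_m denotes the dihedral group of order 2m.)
Each irreducible V_i of dimension d_i appears with multiplicity d_i, i.e. rho_reg = (direct sum over all irreducibles V_i) d_i V_i. The irreducible dimensions for D_6 are 1, 1, 1, 1, 2, 2: 4 irreducibles of dimension 1, each with multiplicity 1; 2 irreducibles of dimension 2, each with multiplicity 2. Total dimension 4*1*1 + 2*2*2 = 12 = |G|.

Proof sketch: General theorem: in the regular representation of a finite group G, each irreducible appears with multiplicity equal to its dimension. Check: dim(rho_reg) = sum d_i^2 = 1 + 1 + 1 + 1 + 4 + 4 = 12 = |G|.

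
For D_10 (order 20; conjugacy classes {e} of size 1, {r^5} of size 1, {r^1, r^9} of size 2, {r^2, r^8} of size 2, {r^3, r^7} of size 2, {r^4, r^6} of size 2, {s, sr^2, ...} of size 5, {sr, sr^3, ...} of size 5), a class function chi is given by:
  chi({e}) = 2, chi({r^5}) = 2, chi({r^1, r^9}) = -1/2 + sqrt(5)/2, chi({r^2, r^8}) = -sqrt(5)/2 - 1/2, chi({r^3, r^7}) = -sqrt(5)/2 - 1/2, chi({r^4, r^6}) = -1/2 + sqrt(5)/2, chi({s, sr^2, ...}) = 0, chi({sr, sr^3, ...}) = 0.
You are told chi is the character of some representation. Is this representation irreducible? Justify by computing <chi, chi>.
Irreducible: <chi, chi> = 1.

Working: <chi, chi> = (1/|G|) sum_C |C| * |chi(C)|^2 = (1/20)[1*|2|^2 + 1*|2|^2 + 2*|-1/2 + sqrt(5)/2|^2 + 2*|-sqrt(5)/2 - 1/2|^2 + 2*|-sqrt(5)/2 - 1/2|^2 + 2*|-1/2 + sqrt(5)/2|^2 + 5*|0|^2 + 5*|0|^2]
  = (1/20)[(4) + (4) + (3 - sqrt(5)) + (sqrt(5) + 3) + (sqrt(5) + 3) + (3 - sqrt(5)) + (0) + (0)] = 20/20 = 1.
A character is irreducible iff <chi, chi> = 1, so this representation is irreducible.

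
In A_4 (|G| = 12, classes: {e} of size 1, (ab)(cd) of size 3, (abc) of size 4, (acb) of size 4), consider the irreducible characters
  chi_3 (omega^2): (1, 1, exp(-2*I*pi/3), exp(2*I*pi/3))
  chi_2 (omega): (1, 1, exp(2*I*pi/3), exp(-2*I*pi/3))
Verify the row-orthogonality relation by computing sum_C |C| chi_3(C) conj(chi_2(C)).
Sum = 0; so <chi_3, chi_2> = 0 (distinct irreducibles are orthogonal).

Details: Compute term by term over conjugacy classes (|C| * chi_3(C) * conj(chi_2(C))):
  1*(1)*conj(1) + 3*(1)*conj(1) + 4*(exp(-2*I*pi/3))*conj(exp(2*I*pi/3)) + 4*(exp(2*I*pi/3))*conj(exp(-2*I*pi/3))
  = (1) + (3) + (4*exp(2*I*pi/3)) + (4*exp(-2*I*pi/3))
  = 0.
(Exp terms are combined using exp(i*s)*conj(exp(i*t)) = exp(i*(s-t)), and sums of them are collapsed using the identity that for every m > 1 the m distinct m-th roots of unity sum to 0, e.g. 1 + exp(2*I*pi/3) + exp(-2*I*pi/3) = 0.)
Dividing by |G| = 12 gives 0/12 = 0, matching the row-orthogonality relation <chi_3, chi_2> = [chi_3 = chi_2].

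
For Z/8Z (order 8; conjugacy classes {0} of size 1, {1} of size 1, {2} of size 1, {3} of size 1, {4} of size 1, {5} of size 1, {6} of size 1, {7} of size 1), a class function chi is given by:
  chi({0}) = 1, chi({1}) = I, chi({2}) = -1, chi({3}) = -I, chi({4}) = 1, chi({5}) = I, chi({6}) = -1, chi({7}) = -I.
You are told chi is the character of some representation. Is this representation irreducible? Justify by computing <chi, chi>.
Irreducible: <chi, chi> = 1.

Why: <chi, chi> = (1/|G|) sum_C |C| * |chi(C)|^2 = (1/8)[1*|1|^2 + 1*|I|^2 + 1*|-1|^2 + 1*|-I|^2 + 1*|1|^2 + 1*|I|^2 + 1*|-1|^2 + 1*|-I|^2]
  = (1/8)[(1) + (1) + (1) + (1) + (1) + (1) + (1) + (1)] = 8/8 = 1.
(Exp terms are combined using exp(i*s)*conj(exp(i*t)) = exp(i*(s-t)), and sums of them are collapsed using the identity that for every m > 1 the m distinct m-th roots of unity sum to 0, e.g. 1 + exp(2*I*pi/3) + exp(-2*I*pi/3) = 0.)
A character is irreducible iff <chi, chi> = 1, so this representation is irreducible.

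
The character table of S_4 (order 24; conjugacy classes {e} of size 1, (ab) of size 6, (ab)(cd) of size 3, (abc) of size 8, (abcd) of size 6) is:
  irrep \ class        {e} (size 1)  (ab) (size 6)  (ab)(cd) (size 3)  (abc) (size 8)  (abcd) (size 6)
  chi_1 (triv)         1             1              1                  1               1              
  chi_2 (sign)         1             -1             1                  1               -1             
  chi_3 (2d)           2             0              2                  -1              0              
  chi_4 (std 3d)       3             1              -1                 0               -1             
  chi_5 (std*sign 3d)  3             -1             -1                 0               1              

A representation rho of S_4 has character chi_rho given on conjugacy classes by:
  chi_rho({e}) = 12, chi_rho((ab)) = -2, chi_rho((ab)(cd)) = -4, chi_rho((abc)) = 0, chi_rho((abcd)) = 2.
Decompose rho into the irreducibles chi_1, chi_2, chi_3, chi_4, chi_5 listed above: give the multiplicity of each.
Multiplicities: chi_1: 0, chi_2: 0, chi_3: 0, chi_4: 1, chi_5: 3.

Use <chi_rho, chi> = (1/|G|) sum_C |C| * chi_rho(C) * conj(chi(C)) with |G| = 24 for each irreducible chi in the table:
  <chi_rho, chi_1> = (1/24)[1*(12)*conj(1) + 6*(-2)*conj(1) + 3*(-4)*conj(1) + 8*(0)*conj(1) + 6*(2)*conj(1)]
      = (1/24)[(12) + (-12) + (-12) + (0) + (12)] = 0/24 = 0
  <chi_rho, chi_2> = (1/24)[1*(12)*conj(1) + 6*(-2)*conj(-1) + 3*(-4)*conj(1) + 8*(0)*conj(1) + 6*(2)*conj(-1)]
      = (1/24)[(12) + (12) + (-12) + (0) + (-12)] = 0/24 = 0
  <chi_rho, chi_3> = (1/24)[1*(12)*conj(2) + 6*(-2)*conj(0) + 3*(-4)*conj(2) + 8*(0)*conj(-1) + 6*(2)*conj(0)]
      = (1/24)[(24) + (0) + (-24) + (0) + (0)] = 0/24 = 0
  <chi_rho, chi_4> = (1/24)[1*(12)*conj(3) + 6*(-2)*conj(1) + 3*(-4)*conj(-1) + 8*(0)*conj(0) + 6*(2)*conj(-1)]
      = (1/24)[(36) + (-12) + (12) + (0) + (-12)] = 24/24 = 1
  <chi_rho, chi_5> = (1/24)[1*(12)*conj(3) + 6*(-2)*conj(-1) + 3*(-4)*conj(-1) + 8*(0)*conj(0) + 6*(2)*conj(1)]
      = (1/24)[(36) + (12) + (12) + (0) + (12)] = 72/24 = 3
Dimension check: dim(rho) = sum (mult * dim) = 0*1 + 0*1 + 0*2 + 1*3 + 3*3 = 12 = chi_rho(e) = 12.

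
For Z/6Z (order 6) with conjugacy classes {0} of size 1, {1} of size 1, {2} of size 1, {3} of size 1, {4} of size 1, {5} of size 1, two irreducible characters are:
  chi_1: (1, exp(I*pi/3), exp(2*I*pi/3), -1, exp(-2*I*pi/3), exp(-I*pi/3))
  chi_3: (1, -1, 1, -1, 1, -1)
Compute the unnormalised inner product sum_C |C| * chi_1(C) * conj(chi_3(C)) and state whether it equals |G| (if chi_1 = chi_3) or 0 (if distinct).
Sum = 0; so <chi_1, chi_3> = 0 (distinct irreducibles are orthogonal).

Derivation: Compute term by term over conjugacy classes (|C| * chi_1(C) * conj(chi_3(C))):
  1*(1)*conj(1) + 1*(exp(I*pi/3))*conj(-1) + 1*(exp(2*I*pi/3))*conj(1) + 1*(-1)*conj(-1) + 1*(exp(-2*I*pi/3))*conj(1) + 1*(exp(-I*pi/3))*conj(-1)
  = (1) + (-exp(I*pi/3)) + (exp(2*I*pi/3)) + (1) + (exp(-2*I*pi/3)) + (-exp(-I*pi/3))
  = 0.
(Exp terms are combined using exp(i*s)*conj(exp(i*t)) = exp(i*(s-t)), and sums of them are collapsed using the identity that for every m > 1 the m distinct m-th roots of unity sum to 0, e.g. 1 + exp(2*I*pi/3) + exp(-2*I*pi/3) = 0.)
Dividing by |G| = 6 gives 0/6 = 0, matching the row-orthogonality relation <chi_1, chi_3> = [chi_1 = chi_3].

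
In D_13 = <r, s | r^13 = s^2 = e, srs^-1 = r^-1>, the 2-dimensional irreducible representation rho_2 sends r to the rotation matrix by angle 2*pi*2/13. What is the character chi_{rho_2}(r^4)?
chi_{rho_2}(r^4) = 2*cos(2*pi*2*4/13) = -2*cos(3*pi/13)

Derivation: rho_2(r^4) is rotation by angle 2*pi*2*4/13, whose trace is 2*cos(2*pi*2*4/13) = -2*cos(3*pi/13).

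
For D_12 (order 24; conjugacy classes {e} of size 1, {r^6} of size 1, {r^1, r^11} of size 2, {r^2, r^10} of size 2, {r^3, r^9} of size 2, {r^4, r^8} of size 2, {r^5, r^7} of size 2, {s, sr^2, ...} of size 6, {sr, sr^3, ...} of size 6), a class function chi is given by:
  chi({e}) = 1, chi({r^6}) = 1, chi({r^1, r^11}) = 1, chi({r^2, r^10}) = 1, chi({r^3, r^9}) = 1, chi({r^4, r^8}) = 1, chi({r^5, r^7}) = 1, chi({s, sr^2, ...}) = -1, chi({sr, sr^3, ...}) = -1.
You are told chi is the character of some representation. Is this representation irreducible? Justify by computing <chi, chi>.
Irreducible: <chi, chi> = 1.

Working: <chi, chi> = (1/|G|) sum_C |C| * |chi(C)|^2 = (1/24)[1*|1|^2 + 1*|1|^2 + 2*|1|^2 + 2*|1|^2 + 2*|1|^2 + 2*|1|^2 + 2*|1|^2 + 6*|-1|^2 + 6*|-1|^2]
  = (1/24)[(1) + (1) + (2) + (2) + (2) + (2) + (2) + (6) + (6)] = 24/24 = 1.
A character is irreducible iff <chi, chi> = 1, so this representation is irreducible.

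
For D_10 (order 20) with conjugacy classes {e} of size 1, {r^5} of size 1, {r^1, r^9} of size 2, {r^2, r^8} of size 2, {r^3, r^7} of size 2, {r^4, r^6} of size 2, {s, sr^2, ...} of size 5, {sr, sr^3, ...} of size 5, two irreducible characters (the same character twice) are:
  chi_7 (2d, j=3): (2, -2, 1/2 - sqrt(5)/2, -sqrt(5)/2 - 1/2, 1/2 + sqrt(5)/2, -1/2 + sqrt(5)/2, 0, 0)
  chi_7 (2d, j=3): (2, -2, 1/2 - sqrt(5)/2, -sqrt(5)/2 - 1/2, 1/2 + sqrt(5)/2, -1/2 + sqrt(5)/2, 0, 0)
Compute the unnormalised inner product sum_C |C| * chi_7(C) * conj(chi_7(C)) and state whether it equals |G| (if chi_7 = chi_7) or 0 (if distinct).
Sum = 20 = |G| = 20; so <chi_7, chi_7> = 1 (norm-1 confirms irreducibility).

Explanation: Compute term by term over conjugacy classes (|C| * chi_7(C) * conj(chi_7(C))):
  1*(2)*conj(2) + 1*(-2)*conj(-2) + 2*(1/2 - sqrt(5)/2)*conj(1/2 - sqrt(5)/2) + 2*(-sqrt(5)/2 - 1/2)*conj(-sqrt(5)/2 - 1/2) + 2*(1/2 + sqrt(5)/2)*conj(1/2 + sqrt(5)/2) + 2*(-1/2 + sqrt(5)/2)*conj(-1/2 + sqrt(5)/2) + 5*(0)*conj(0) + 5*(0)*conj(0)
  = (4) + (4) + (3 - sqrt(5)) + (sqrt(5) + 3) + (sqrt(5) + 3) + (3 - sqrt(5)) + (0) + (0)
  = 20.
Dividing by |G| = 20 gives 20/20 = 1, matching the row-orthogonality relation <chi_7, chi_7> = [chi_7 = chi_7].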